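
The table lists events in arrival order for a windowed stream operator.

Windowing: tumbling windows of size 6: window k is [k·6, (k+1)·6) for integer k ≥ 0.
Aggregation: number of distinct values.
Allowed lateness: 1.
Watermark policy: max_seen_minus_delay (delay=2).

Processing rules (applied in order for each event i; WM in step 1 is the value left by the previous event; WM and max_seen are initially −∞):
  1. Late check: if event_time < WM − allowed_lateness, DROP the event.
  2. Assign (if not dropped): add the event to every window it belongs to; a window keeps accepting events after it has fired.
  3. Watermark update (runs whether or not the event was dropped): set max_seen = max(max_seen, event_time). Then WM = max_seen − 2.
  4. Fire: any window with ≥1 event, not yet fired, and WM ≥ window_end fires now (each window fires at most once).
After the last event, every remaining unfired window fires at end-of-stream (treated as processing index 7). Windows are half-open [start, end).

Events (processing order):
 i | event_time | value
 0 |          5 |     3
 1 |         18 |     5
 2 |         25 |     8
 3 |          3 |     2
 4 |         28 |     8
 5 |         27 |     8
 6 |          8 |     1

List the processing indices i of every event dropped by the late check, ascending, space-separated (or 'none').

i=0 t=5 v=3: → [0,6); WM=3
i=1 t=18 v=5: → [18,24); WM=16; [0,6) fires=1
i=2 t=25 v=8: → [24,30); WM=23
i=3 t=3 v=2: DROP (t<23-1); WM=23
i=4 t=28 v=8: → [24,30); WM=26; [18,24) fires=1
i=5 t=27 v=8: → [24,30); WM=26
i=6 t=8 v=1: DROP (t<26-1); WM=26

3 6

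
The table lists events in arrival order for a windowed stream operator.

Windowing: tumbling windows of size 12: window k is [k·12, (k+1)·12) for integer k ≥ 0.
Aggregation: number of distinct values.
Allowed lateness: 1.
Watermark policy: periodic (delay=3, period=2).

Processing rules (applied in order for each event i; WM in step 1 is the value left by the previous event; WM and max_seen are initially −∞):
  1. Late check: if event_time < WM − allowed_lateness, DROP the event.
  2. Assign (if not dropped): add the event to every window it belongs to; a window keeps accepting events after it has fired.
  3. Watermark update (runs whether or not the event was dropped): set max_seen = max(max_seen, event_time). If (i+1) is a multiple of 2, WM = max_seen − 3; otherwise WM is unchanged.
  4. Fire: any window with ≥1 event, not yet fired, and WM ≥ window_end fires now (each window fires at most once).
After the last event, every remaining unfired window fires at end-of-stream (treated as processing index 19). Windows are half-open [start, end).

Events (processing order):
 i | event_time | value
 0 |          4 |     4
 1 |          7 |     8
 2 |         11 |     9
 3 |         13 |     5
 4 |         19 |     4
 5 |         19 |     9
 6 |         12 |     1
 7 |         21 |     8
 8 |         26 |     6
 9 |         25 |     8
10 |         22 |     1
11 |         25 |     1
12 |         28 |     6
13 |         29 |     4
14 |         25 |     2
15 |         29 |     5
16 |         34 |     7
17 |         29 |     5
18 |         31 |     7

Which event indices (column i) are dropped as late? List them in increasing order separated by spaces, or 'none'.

i=0 t=4 v=4: → [0,12); WM=−∞
i=1 t=7 v=8: → [0,12); WM=4
i=2 t=11 v=9: → [0,12); WM=4
i=3 t=13 v=5: → [12,24); WM=10
i=4 t=19 v=4: → [12,24); WM=10
i=5 t=19 v=9: → [12,24); WM=16; [0,12) fires=3
i=6 t=12 v=1: DROP (t<16-1); WM=16
i=7 t=21 v=8: → [12,24); WM=18
i=8 t=26 v=6: → [24,36); WM=18
i=9 t=25 v=8: → [24,36); WM=23
i=10 t=22 v=1: → [12,24); WM=23
i=11 t=25 v=1: → [24,36); WM=23
i=12 t=28 v=6: → [24,36); WM=23
i=13 t=29 v=4: → [24,36); WM=26; [12,24) fires=5
i=14 t=25 v=2: → [24,36); WM=26
i=15 t=29 v=5: → [24,36); WM=26
i=16 t=34 v=7: → [24,36); WM=26
i=17 t=29 v=5: → [24,36); WM=31
i=18 t=31 v=7: → [24,36); WM=31

6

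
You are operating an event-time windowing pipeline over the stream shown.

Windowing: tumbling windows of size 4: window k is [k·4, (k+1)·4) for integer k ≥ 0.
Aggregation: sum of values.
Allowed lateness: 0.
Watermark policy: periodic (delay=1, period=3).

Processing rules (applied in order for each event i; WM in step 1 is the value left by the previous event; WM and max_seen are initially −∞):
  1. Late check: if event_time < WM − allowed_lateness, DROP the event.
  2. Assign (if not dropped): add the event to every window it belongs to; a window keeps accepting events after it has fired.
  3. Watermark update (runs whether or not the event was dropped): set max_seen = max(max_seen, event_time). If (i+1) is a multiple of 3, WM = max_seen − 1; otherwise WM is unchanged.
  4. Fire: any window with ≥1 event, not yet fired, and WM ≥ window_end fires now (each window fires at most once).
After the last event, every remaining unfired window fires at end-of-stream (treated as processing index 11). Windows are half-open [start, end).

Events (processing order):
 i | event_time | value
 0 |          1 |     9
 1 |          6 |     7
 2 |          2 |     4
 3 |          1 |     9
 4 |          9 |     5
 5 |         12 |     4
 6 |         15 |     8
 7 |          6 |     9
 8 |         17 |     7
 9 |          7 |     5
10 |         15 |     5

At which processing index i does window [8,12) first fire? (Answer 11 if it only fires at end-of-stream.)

8

i=0 t=1 v=9: → [0,4); WM=−∞
i=1 t=6 v=7: → [4,8); WM=−∞
i=2 t=2 v=4: → [0,4); WM=5; [0,4) fires=13
i=3 t=1 v=9: DROP (t<5-0); WM=5
i=4 t=9 v=5: → [8,12); WM=5
i=5 t=12 v=4: → [12,16); WM=11; [4,8) fires=7
i=6 t=15 v=8: → [12,16); WM=11
i=7 t=6 v=9: DROP (t<11-0); WM=11
i=8 t=17 v=7: → [16,20); WM=16; [8,12) fires=5 [12,16) fires=12
i=9 t=7 v=5: DROP (t<16-0); WM=16
i=10 t=15 v=5: DROP (t<16-0); WM=16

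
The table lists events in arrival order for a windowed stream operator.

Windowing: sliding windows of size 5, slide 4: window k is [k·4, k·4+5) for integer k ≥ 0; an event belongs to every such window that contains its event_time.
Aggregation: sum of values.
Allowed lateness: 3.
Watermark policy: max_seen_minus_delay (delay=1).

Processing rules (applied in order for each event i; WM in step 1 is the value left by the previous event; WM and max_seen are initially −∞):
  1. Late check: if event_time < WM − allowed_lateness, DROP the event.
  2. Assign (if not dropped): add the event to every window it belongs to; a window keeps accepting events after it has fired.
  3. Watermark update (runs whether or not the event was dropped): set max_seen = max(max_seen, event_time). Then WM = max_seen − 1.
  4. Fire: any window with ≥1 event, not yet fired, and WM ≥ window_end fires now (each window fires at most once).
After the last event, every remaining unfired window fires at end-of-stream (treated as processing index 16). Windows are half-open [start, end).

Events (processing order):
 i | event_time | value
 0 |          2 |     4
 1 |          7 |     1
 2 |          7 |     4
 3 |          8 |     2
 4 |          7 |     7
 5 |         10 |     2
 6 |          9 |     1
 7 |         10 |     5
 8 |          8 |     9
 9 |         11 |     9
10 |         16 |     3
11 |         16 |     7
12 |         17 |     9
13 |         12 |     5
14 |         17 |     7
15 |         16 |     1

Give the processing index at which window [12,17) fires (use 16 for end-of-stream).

16

i=0 t=2 v=4: → [0,5); WM=1
i=1 t=7 v=1: → [4,9); WM=6; [0,5) fires=4
i=2 t=7 v=4: → [4,9); WM=6
i=3 t=8 v=2: → [8,13),[4,9); WM=7
i=4 t=7 v=7: → [4,9); WM=7
i=5 t=10 v=2: → [8,13); WM=9; [4,9) fires=14
i=6 t=9 v=1: → [8,13); WM=9
i=7 t=10 v=5: → [8,13); WM=9
i=8 t=8 v=9: → [8,13),[4,9); WM=9
i=9 t=11 v=9: → [8,13); WM=10
i=10 t=16 v=3: → [16,21),[12,17); WM=15; [8,13) fires=28
i=11 t=16 v=7: → [16,21),[12,17); WM=15
i=12 t=17 v=9: → [16,21); WM=16
i=13 t=12 v=5: DROP (t<16-3); WM=16
i=14 t=17 v=7: → [16,21); WM=16
i=15 t=16 v=1: → [16,21),[12,17); WM=16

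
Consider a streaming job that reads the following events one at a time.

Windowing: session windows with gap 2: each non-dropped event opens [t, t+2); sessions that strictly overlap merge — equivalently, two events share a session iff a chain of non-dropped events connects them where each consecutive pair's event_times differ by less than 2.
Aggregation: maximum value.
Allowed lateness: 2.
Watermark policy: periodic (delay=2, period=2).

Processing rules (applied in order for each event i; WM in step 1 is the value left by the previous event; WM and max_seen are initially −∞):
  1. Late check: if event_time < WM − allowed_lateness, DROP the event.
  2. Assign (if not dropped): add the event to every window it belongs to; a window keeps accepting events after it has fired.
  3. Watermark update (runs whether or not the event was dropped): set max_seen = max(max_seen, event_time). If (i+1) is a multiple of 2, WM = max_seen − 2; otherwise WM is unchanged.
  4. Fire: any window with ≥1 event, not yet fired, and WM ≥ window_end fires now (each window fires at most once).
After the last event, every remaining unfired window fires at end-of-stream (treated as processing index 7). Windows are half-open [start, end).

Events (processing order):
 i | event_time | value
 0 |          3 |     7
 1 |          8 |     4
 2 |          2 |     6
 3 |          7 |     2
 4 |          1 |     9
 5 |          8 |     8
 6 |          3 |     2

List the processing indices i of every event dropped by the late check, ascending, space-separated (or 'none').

2 4 6

i=0 t=3 v=7: → [3,5); WM=−∞
i=1 t=8 v=4: → [8,10); WM=6
i=2 t=2 v=6: DROP (t<6-2); WM=6
i=3 t=7 v=2: → [7,10); WM=6
i=4 t=1 v=9: DROP (t<6-2); WM=6
i=5 t=8 v=8: → [7,10); WM=6
i=6 t=3 v=2: DROP (t<6-2); WM=6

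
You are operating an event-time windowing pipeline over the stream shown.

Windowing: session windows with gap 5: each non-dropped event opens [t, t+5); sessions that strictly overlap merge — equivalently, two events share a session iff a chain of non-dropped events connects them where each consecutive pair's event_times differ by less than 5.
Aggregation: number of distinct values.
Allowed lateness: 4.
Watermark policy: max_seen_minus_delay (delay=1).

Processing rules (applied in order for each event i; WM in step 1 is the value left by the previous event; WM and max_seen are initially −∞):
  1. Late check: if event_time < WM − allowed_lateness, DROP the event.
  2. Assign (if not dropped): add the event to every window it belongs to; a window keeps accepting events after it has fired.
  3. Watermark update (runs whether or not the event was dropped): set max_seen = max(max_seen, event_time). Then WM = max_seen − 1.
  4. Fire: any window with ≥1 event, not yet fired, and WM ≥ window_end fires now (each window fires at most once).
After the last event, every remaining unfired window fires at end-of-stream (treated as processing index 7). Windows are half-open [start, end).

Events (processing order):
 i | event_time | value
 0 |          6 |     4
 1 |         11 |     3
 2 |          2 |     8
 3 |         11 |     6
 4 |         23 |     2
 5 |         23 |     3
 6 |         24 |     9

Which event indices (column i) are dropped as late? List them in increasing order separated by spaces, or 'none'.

2

i=0 t=6 v=4: → [6,11); WM=5
i=1 t=11 v=3: → [11,16); WM=10
i=2 t=2 v=8: DROP (t<10-4); WM=10
i=3 t=11 v=6: → [11,16); WM=10
i=4 t=23 v=2: → [23,28); WM=22
i=5 t=23 v=3: → [23,28); WM=22
i=6 t=24 v=9: → [23,29); WM=23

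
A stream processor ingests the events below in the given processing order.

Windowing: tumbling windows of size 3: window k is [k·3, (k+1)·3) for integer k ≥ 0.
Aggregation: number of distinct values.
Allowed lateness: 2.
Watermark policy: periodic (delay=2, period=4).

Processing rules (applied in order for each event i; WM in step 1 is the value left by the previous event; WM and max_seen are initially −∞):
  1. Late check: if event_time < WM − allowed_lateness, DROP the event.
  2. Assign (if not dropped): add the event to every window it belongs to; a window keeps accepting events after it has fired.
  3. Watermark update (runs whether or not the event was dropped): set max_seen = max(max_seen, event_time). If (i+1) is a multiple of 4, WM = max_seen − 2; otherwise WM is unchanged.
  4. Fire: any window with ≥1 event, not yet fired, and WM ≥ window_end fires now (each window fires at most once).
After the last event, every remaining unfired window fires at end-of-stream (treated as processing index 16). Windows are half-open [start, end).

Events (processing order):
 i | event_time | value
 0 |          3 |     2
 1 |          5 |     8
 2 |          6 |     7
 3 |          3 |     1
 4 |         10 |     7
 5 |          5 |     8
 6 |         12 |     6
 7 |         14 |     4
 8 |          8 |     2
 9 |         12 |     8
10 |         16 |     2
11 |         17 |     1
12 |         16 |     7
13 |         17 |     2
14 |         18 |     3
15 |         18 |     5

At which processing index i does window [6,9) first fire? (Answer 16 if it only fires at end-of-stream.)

7

i=0 t=3 v=2: → [3,6); WM=−∞
i=1 t=5 v=8: → [3,6); WM=−∞
i=2 t=6 v=7: → [6,9); WM=−∞
i=3 t=3 v=1: → [3,6); WM=4
i=4 t=10 v=7: → [9,12); WM=4
i=5 t=5 v=8: → [3,6); WM=4
i=6 t=12 v=6: → [12,15); WM=4
i=7 t=14 v=4: → [12,15); WM=12; [3,6) fires=3 [6,9) fires=1 [9,12) fires=1
i=8 t=8 v=2: DROP (t<12-2); WM=12
i=9 t=12 v=8: → [12,15); WM=12
i=10 t=16 v=2: → [15,18); WM=12
i=11 t=17 v=1: → [15,18); WM=15; [12,15) fires=3
i=12 t=16 v=7: → [15,18); WM=15
i=13 t=17 v=2: → [15,18); WM=15
i=14 t=18 v=3: → [18,21); WM=15
i=15 t=18 v=5: → [18,21); WM=16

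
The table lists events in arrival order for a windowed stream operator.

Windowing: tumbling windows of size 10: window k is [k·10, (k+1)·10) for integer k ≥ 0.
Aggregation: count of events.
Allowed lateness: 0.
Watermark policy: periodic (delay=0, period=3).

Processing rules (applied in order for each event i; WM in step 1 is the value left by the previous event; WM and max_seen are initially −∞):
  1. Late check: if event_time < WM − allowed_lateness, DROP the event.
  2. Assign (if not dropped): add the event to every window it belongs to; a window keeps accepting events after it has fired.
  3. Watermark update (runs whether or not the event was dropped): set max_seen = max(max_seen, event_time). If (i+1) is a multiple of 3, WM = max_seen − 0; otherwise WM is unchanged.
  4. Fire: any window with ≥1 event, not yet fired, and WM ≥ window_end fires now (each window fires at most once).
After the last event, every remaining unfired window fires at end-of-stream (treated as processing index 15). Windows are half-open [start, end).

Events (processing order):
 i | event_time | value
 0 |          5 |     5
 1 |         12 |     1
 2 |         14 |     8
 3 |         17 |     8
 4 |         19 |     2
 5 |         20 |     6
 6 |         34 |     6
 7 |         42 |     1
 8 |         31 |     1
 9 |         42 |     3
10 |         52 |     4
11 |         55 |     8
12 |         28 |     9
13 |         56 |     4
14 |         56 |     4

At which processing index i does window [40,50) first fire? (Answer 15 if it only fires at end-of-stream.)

11

i=0 t=5 v=5: → [0,10); WM=−∞
i=1 t=12 v=1: → [10,20); WM=−∞
i=2 t=14 v=8: → [10,20); WM=14; [0,10) fires=1
i=3 t=17 v=8: → [10,20); WM=14
i=4 t=19 v=2: → [10,20); WM=14
i=5 t=20 v=6: → [20,30); WM=20; [10,20) fires=4
i=6 t=34 v=6: → [30,40); WM=20
i=7 t=42 v=1: → [40,50); WM=20
i=8 t=31 v=1: → [30,40); WM=42; [20,30) fires=1 [30,40) fires=2
i=9 t=42 v=3: → [40,50); WM=42
i=10 t=52 v=4: → [50,60); WM=42
i=11 t=55 v=8: → [50,60); WM=55; [40,50) fires=2
i=12 t=28 v=9: DROP (t<55-0); WM=55
i=13 t=56 v=4: → [50,60); WM=55
i=14 t=56 v=4: → [50,60); WM=56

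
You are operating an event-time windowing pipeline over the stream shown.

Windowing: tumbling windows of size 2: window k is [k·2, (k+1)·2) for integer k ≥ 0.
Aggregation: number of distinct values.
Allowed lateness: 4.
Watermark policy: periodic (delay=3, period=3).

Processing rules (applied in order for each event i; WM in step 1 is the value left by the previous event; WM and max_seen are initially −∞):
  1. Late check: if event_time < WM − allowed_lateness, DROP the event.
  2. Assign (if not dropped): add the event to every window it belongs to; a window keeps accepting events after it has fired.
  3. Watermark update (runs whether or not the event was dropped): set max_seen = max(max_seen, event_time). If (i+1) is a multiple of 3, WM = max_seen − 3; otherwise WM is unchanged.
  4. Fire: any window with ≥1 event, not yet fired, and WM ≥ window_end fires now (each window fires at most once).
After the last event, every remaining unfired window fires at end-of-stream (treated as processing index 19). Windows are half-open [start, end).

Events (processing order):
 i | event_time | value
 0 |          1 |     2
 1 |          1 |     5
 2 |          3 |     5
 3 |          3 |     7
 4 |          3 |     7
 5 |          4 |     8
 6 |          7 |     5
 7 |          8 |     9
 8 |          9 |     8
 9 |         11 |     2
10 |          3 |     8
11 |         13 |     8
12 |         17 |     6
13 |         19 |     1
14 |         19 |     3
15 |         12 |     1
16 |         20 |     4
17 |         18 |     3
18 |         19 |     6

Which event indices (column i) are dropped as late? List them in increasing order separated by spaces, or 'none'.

i=0 t=1 v=2: → [0,2); WM=−∞
i=1 t=1 v=5: → [0,2); WM=−∞
i=2 t=3 v=5: → [2,4); WM=0
i=3 t=3 v=7: → [2,4); WM=0
i=4 t=3 v=7: → [2,4); WM=0
i=5 t=4 v=8: → [4,6); WM=1
i=6 t=7 v=5: → [6,8); WM=1
i=7 t=8 v=9: → [8,10); WM=1
i=8 t=9 v=8: → [8,10); WM=6; [0,2) fires=2 [2,4) fires=2 [4,6) fires=1
i=9 t=11 v=2: → [10,12); WM=6
i=10 t=3 v=8: → [2,4); WM=6
i=11 t=13 v=8: → [12,14); WM=10; [6,8) fires=1 [8,10) fires=2
i=12 t=17 v=6: → [16,18); WM=10
i=13 t=19 v=1: → [18,20); WM=10
i=14 t=19 v=3: → [18,20); WM=16; [10,12) fires=1 [12,14) fires=1
i=15 t=12 v=1: → [12,14); WM=16
i=16 t=20 v=4: → [20,22); WM=16
i=17 t=18 v=3: → [18,20); WM=17
i=18 t=19 v=6: → [18,20); WM=17

none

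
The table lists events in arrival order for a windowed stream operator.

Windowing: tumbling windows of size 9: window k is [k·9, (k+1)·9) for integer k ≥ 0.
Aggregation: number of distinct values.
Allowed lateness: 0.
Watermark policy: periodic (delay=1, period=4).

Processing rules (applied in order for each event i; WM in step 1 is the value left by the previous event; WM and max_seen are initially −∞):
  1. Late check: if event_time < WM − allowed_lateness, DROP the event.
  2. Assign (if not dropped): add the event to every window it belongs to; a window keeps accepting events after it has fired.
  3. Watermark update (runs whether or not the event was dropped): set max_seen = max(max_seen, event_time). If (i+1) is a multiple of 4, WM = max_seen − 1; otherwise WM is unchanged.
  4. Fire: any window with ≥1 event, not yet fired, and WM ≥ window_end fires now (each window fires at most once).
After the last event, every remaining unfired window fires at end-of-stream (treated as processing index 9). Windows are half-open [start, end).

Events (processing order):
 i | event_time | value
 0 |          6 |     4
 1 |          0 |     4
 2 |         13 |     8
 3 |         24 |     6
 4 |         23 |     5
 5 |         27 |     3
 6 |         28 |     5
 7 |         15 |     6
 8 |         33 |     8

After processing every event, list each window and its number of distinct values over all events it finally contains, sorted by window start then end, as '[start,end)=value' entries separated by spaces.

i=0 t=6 v=4: → [0,9); WM=−∞
i=1 t=0 v=4: → [0,9); WM=−∞
i=2 t=13 v=8: → [9,18); WM=−∞
i=3 t=24 v=6: → [18,27); WM=23; [0,9) fires=1 [9,18) fires=1
i=4 t=23 v=5: → [18,27); WM=23
i=5 t=27 v=3: → [27,36); WM=23
i=6 t=28 v=5: → [27,36); WM=23
i=7 t=15 v=6: DROP (t<23-0); WM=27; [18,27) fires=2
i=8 t=33 v=8: → [27,36); WM=27

[0,9)=1 [9,18)=1 [18,27)=2 [27,36)=3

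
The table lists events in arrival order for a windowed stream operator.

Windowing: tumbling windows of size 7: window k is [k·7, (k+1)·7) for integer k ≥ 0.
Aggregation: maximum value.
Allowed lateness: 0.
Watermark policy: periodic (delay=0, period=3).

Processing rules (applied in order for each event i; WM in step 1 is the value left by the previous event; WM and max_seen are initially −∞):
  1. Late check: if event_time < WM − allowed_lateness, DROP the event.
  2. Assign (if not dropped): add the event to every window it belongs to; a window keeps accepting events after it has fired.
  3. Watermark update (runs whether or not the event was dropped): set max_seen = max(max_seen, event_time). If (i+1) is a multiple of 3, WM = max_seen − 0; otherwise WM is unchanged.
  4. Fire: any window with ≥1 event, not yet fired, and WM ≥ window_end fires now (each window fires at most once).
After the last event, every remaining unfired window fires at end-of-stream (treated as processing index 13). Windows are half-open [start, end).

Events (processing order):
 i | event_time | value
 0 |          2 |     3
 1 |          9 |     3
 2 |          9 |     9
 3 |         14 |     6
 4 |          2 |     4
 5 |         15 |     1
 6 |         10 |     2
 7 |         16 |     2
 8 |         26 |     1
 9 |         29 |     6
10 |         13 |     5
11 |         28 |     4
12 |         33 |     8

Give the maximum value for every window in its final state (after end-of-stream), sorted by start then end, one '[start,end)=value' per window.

i=0 t=2 v=3: → [0,7); WM=−∞
i=1 t=9 v=3: → [7,14); WM=−∞
i=2 t=9 v=9: → [7,14); WM=9; [0,7) fires=3
i=3 t=14 v=6: → [14,21); WM=9
i=4 t=2 v=4: DROP (t<9-0); WM=9
i=5 t=15 v=1: → [14,21); WM=15; [7,14) fires=9
i=6 t=10 v=2: DROP (t<15-0); WM=15
i=7 t=16 v=2: → [14,21); WM=15
i=8 t=26 v=1: → [21,28); WM=26; [14,21) fires=6
i=9 t=29 v=6: → [28,35); WM=26
i=10 t=13 v=5: DROP (t<26-0); WM=26
i=11 t=28 v=4: → [28,35); WM=29; [21,28) fires=1
i=12 t=33 v=8: → [28,35); WM=29

[0,7)=3 [7,14)=9 [14,21)=6 [21,28)=1 [28,35)=8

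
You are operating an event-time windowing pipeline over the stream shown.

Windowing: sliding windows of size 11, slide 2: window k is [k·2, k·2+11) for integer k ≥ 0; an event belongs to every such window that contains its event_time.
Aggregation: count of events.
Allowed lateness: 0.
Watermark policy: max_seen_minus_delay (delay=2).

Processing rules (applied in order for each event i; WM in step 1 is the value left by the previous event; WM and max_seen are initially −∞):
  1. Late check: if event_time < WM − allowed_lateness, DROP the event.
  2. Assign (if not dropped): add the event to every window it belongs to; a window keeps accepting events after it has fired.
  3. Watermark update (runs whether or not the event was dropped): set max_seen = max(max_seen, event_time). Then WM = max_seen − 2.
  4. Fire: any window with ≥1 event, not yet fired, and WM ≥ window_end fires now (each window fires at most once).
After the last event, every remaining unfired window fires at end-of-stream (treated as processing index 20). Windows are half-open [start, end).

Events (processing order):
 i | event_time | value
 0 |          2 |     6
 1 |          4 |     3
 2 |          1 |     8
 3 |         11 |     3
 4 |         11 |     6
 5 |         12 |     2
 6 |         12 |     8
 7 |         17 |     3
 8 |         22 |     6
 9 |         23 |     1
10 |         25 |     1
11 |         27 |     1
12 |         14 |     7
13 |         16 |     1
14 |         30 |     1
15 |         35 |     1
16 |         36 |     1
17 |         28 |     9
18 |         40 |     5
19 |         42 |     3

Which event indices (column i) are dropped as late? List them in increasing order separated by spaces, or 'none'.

2 12 13 17

i=0 t=2 v=6: → [2,13),[0,11); WM=0
i=1 t=4 v=3: → [4,15),[2,13),[0,11); WM=2
i=2 t=1 v=8: DROP (t<2-0); WM=2
i=3 t=11 v=3: → [10,21),[8,19),[6,17),[4,15),[2,13); WM=9
i=4 t=11 v=6: → [10,21),[8,19),[6,17),[4,15),[2,13); WM=9
i=5 t=12 v=2: → [12,23),[10,21),[8,19),[6,17),[4,15),[2,13); WM=10
i=6 t=12 v=8: → [12,23),[10,21),[8,19),[6,17),[4,15),[2,13); WM=10
i=7 t=17 v=3: → [16,27),[14,25),[12,23),[10,21),[8,19); WM=15; [0,11) fires=2 [2,13) fires=6 [4,15) fires=5
i=8 t=22 v=6: → [22,33),[20,31),[18,29),[16,27),[14,25),[12,23); WM=20; [6,17) fires=4 [8,19) fires=5
i=9 t=23 v=1: → [22,33),[20,31),[18,29),[16,27),[14,25); WM=21; [10,21) fires=5
i=10 t=25 v=1: → [24,35),[22,33),[20,31),[18,29),[16,27); WM=23; [12,23) fires=4
i=11 t=27 v=1: → [26,37),[24,35),[22,33),[20,31),[18,29); WM=25; [14,25) fires=3
i=12 t=14 v=7: DROP (t<25-0); WM=25
i=13 t=16 v=1: DROP (t<25-0); WM=25
i=14 t=30 v=1: → [30,41),[28,39),[26,37),[24,35),[22,33),[20,31); WM=28; [16,27) fires=4
i=15 t=35 v=1: → [34,45),[32,43),[30,41),[28,39),[26,37); WM=33; [18,29) fires=4 [20,31) fires=5 [22,33) fires=5
i=16 t=36 v=1: → [36,47),[34,45),[32,43),[30,41),[28,39),[26,37); WM=34
i=17 t=28 v=9: DROP (t<34-0); WM=34
i=18 t=40 v=5: → [40,51),[38,49),[36,47),[34,45),[32,43),[30,41); WM=38; [24,35) fires=3 [26,37) fires=4
i=19 t=42 v=3: → [42,53),[40,51),[38,49),[36,47),[34,45),[32,43); WM=40; [28,39) fires=3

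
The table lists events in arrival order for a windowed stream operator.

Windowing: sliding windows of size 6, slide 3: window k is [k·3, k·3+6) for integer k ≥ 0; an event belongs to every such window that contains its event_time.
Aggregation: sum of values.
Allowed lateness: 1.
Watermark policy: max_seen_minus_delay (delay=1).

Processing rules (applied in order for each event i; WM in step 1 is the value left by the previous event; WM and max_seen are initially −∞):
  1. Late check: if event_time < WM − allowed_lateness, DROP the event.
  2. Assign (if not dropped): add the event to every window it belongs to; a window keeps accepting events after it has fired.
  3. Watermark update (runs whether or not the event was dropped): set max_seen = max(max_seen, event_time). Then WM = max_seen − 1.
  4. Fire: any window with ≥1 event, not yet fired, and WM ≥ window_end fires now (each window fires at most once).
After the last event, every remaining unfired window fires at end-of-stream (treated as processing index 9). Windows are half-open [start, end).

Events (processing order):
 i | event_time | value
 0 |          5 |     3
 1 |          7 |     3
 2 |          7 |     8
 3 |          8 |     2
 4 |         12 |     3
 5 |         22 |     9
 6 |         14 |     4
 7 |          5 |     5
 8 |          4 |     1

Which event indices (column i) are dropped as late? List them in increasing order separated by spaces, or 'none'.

i=0 t=5 v=3: → [3,9),[0,6); WM=4
i=1 t=7 v=3: → [6,12),[3,9); WM=6; [0,6) fires=3
i=2 t=7 v=8: → [6,12),[3,9); WM=6
i=3 t=8 v=2: → [6,12),[3,9); WM=7
i=4 t=12 v=3: → [12,18),[9,15); WM=11; [3,9) fires=16
i=5 t=22 v=9: → [21,27),[18,24); WM=21; [6,12) fires=13 [9,15) fires=3 [12,18) fires=3
i=6 t=14 v=4: DROP (t<21-1); WM=21
i=7 t=5 v=5: DROP (t<21-1); WM=21
i=8 t=4 v=1: DROP (t<21-1); WM=21

6 7 8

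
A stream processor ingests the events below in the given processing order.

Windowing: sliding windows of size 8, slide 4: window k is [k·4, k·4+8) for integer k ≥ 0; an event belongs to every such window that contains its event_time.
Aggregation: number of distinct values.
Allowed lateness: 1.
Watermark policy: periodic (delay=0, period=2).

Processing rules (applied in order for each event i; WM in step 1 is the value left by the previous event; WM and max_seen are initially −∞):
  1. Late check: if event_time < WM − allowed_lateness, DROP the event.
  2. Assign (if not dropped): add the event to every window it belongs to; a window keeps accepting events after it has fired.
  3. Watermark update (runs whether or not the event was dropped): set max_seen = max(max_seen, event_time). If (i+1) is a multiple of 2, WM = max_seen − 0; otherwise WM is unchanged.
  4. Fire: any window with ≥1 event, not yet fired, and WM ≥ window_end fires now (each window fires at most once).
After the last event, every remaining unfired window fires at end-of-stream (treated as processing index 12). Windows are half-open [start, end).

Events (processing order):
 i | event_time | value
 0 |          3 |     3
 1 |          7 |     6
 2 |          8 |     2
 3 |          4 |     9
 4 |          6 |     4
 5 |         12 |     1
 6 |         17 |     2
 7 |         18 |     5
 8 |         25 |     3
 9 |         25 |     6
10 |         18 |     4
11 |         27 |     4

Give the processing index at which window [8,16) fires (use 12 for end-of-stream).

7

i=0 t=3 v=3: → [0,8); WM=−∞
i=1 t=7 v=6: → [4,12),[0,8); WM=7
i=2 t=8 v=2: → [8,16),[4,12); WM=7
i=3 t=4 v=9: DROP (t<7-1); WM=8; [0,8) fires=2
i=4 t=6 v=4: DROP (t<8-1); WM=8
i=5 t=12 v=1: → [12,20),[8,16); WM=12; [4,12) fires=2
i=6 t=17 v=2: → [16,24),[12,20); WM=12
i=7 t=18 v=5: → [16,24),[12,20); WM=18; [8,16) fires=2
i=8 t=25 v=3: → [24,32),[20,28); WM=18
i=9 t=25 v=6: → [24,32),[20,28); WM=25; [12,20) fires=3 [16,24) fires=2
i=10 t=18 v=4: DROP (t<25-1); WM=25
i=11 t=27 v=4: → [24,32),[20,28); WM=27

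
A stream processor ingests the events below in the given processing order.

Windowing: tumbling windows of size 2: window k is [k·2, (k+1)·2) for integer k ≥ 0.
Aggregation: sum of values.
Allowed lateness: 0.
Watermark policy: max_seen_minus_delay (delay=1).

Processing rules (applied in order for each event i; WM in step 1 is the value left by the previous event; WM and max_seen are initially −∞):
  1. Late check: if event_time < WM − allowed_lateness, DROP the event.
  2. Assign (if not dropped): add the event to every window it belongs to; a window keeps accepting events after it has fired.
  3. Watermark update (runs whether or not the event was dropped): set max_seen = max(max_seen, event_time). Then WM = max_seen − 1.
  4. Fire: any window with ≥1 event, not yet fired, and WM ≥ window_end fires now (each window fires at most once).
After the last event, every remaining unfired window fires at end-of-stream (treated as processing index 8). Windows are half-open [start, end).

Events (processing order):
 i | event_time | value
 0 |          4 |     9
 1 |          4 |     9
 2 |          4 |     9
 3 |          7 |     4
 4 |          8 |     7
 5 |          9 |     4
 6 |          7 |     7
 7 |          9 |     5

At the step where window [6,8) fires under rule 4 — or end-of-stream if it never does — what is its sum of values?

i=0 t=4 v=9: → [4,6); WM=3
i=1 t=4 v=9: → [4,6); WM=3
i=2 t=4 v=9: → [4,6); WM=3
i=3 t=7 v=4: → [6,8); WM=6; [4,6) fires=27
i=4 t=8 v=7: → [8,10); WM=7
i=5 t=9 v=4: → [8,10); WM=8; [6,8) fires=4
i=6 t=7 v=7: DROP (t<8-0); WM=8
i=7 t=9 v=5: → [8,10); WM=8

4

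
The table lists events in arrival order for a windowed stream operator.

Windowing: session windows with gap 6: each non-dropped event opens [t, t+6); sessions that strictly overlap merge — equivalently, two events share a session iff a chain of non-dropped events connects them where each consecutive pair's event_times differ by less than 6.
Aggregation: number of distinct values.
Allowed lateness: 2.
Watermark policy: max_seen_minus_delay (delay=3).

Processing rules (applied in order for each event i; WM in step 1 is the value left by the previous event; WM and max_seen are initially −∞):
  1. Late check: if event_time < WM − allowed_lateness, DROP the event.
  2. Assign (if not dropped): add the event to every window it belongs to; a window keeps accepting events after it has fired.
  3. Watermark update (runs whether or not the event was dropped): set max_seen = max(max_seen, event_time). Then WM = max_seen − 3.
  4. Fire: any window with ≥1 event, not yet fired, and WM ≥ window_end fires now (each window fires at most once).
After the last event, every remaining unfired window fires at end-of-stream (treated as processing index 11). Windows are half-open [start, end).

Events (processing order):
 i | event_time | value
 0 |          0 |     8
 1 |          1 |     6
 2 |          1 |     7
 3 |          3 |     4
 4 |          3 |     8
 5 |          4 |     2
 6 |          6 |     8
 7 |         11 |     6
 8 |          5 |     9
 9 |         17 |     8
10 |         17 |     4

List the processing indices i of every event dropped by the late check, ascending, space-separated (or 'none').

8

i=0 t=0 v=8: → [0,6); WM=-3
i=1 t=1 v=6: → [0,7); WM=-2
i=2 t=1 v=7: → [0,7); WM=-2
i=3 t=3 v=4: → [0,9); WM=0
i=4 t=3 v=8: → [0,9); WM=0
i=5 t=4 v=2: → [0,10); WM=1
i=6 t=6 v=8: → [0,12); WM=3
i=7 t=11 v=6: → [0,17); WM=8
i=8 t=5 v=9: DROP (t<8-2); WM=8
i=9 t=17 v=8: → [17,23); WM=14
i=10 t=17 v=4: → [17,23); WM=14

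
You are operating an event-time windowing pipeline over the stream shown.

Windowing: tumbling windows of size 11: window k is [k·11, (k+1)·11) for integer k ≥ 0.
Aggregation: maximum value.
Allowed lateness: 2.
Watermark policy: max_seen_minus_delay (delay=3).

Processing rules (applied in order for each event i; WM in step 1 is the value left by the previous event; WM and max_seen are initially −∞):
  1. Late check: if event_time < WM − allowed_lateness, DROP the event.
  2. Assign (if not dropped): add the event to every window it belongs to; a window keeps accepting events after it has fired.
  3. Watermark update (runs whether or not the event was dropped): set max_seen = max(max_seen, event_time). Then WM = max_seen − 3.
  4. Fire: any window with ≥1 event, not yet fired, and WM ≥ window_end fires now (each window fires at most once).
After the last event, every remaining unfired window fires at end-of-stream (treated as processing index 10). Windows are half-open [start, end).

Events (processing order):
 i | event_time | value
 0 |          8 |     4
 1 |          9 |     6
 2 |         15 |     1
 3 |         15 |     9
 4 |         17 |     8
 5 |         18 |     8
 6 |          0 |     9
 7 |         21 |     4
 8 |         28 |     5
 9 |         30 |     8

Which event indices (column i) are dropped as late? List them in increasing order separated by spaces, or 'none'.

i=0 t=8 v=4: → [0,11); WM=5
i=1 t=9 v=6: → [0,11); WM=6
i=2 t=15 v=1: → [11,22); WM=12; [0,11) fires=6
i=3 t=15 v=9: → [11,22); WM=12
i=4 t=17 v=8: → [11,22); WM=14
i=5 t=18 v=8: → [11,22); WM=15
i=6 t=0 v=9: DROP (t<15-2); WM=15
i=7 t=21 v=4: → [11,22); WM=18
i=8 t=28 v=5: → [22,33); WM=25; [11,22) fires=9
i=9 t=30 v=8: → [22,33); WM=27

6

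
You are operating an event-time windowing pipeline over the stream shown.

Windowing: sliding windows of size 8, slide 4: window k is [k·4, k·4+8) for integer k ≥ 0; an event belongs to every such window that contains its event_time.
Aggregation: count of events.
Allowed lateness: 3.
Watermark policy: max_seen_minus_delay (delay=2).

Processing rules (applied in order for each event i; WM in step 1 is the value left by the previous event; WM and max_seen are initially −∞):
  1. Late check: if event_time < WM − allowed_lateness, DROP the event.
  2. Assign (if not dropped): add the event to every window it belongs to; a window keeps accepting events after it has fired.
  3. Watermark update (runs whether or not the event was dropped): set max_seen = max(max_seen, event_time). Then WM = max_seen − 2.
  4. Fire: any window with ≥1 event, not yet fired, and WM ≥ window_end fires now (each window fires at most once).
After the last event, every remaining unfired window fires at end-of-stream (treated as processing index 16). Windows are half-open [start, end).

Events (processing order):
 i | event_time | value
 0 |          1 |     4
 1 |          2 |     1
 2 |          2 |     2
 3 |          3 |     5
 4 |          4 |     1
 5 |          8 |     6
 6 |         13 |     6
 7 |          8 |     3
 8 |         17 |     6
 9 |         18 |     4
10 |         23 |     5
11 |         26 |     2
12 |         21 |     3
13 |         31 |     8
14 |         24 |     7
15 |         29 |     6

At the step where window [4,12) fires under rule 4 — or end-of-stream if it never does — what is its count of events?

3

i=0 t=1 v=4: → [0,8); WM=-1
i=1 t=2 v=1: → [0,8); WM=0
i=2 t=2 v=2: → [0,8); WM=0
i=3 t=3 v=5: → [0,8); WM=1
i=4 t=4 v=1: → [4,12),[0,8); WM=2
i=5 t=8 v=6: → [8,16),[4,12); WM=6
i=6 t=13 v=6: → [12,20),[8,16); WM=11; [0,8) fires=5
i=7 t=8 v=3: → [8,16),[4,12); WM=11
i=8 t=17 v=6: → [16,24),[12,20); WM=15; [4,12) fires=3
i=9 t=18 v=4: → [16,24),[12,20); WM=16; [8,16) fires=3
i=10 t=23 v=5: → [20,28),[16,24); WM=21; [12,20) fires=3
i=11 t=26 v=2: → [24,32),[20,28); WM=24; [16,24) fires=3
i=12 t=21 v=3: → [20,28),[16,24); WM=24
i=13 t=31 v=8: → [28,36),[24,32); WM=29; [20,28) fires=3
i=14 t=24 v=7: DROP (t<29-3); WM=29
i=15 t=29 v=6: → [28,36),[24,32); WM=29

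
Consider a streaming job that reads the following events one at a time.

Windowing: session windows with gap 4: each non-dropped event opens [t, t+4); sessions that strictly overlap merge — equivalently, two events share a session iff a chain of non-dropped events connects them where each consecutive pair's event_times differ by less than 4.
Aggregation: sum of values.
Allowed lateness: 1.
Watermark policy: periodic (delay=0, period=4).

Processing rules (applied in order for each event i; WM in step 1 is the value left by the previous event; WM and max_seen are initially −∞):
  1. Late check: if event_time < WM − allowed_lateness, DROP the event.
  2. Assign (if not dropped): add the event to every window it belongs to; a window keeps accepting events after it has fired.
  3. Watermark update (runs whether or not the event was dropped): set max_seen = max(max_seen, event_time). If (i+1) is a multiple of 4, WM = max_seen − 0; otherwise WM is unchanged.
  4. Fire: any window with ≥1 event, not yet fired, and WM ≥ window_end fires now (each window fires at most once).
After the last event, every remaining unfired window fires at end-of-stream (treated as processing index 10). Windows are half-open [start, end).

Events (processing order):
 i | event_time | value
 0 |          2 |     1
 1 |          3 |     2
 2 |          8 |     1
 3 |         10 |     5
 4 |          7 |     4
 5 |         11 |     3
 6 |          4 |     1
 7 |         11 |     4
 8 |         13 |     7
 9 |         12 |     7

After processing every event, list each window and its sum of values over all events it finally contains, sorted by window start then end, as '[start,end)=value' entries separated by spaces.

i=0 t=2 v=1: → [2,6); WM=−∞
i=1 t=3 v=2: → [2,7); WM=−∞
i=2 t=8 v=1: → [8,12); WM=−∞
i=3 t=10 v=5: → [8,14); WM=10
i=4 t=7 v=4: DROP (t<10-1); WM=10
i=5 t=11 v=3: → [8,15); WM=10
i=6 t=4 v=1: DROP (t<10-1); WM=10
i=7 t=11 v=4: → [8,15); WM=11
i=8 t=13 v=7: → [8,17); WM=11
i=9 t=12 v=7: → [8,17); WM=11

[2,7)=3 [8,17)=27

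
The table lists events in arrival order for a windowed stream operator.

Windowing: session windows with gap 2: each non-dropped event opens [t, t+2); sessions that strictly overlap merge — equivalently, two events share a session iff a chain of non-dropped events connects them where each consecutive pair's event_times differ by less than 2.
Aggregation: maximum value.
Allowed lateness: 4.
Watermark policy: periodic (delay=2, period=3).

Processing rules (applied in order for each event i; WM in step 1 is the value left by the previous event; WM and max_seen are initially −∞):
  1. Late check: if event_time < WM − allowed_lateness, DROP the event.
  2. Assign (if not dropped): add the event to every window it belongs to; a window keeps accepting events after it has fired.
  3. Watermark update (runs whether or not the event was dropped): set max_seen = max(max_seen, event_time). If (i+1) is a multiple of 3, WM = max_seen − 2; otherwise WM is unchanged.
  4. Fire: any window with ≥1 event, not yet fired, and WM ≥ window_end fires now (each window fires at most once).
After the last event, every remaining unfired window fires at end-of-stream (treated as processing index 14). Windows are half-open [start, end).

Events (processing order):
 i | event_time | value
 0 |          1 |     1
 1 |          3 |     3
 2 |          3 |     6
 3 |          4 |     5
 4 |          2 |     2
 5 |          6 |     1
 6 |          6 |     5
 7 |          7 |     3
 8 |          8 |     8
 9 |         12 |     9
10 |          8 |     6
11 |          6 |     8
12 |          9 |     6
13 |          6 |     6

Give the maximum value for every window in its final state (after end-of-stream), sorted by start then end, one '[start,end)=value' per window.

i=0 t=1 v=1: → [1,3); WM=−∞
i=1 t=3 v=3: → [3,5); WM=−∞
i=2 t=3 v=6: → [3,5); WM=1
i=3 t=4 v=5: → [3,6); WM=1
i=4 t=2 v=2: → [1,6); WM=1
i=5 t=6 v=1: → [6,8); WM=4
i=6 t=6 v=5: → [6,8); WM=4
i=7 t=7 v=3: → [6,9); WM=4
i=8 t=8 v=8: → [6,10); WM=6
i=9 t=12 v=9: → [12,14); WM=6
i=10 t=8 v=6: → [6,10); WM=6
i=11 t=6 v=8: → [6,10); WM=10
i=12 t=9 v=6: → [6,11); WM=10
i=13 t=6 v=6: → [6,11); WM=10

[1,6)=6 [6,11)=8 [12,14)=9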